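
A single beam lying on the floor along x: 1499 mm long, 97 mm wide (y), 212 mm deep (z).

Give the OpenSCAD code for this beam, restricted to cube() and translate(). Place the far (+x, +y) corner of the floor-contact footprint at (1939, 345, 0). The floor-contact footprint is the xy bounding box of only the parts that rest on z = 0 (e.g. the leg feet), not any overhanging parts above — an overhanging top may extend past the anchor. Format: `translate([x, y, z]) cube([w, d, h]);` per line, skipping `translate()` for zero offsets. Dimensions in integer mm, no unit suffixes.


translate([440, 248, 0]) cube([1499, 97, 212]);


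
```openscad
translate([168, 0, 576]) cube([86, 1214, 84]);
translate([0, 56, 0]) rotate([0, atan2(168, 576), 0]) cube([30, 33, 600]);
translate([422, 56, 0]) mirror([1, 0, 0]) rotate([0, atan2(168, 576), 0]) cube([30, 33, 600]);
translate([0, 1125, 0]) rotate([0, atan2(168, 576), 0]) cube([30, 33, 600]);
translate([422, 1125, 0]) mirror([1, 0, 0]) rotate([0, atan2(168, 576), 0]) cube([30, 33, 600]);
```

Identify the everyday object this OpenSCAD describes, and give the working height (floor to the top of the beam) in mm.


A sawhorse. The overall height is 660 mm.

A beam across two mirrored pairs of raked legs — a sawhorse. The beam's underside is at z = 576 (matching the legs' vertical rise in atan2(168, 576)) and the beam is 84 mm tall, so its top is at 576 + 84 = 660 mm. The raked legs top out at the beam's underside, so that is the highest point.


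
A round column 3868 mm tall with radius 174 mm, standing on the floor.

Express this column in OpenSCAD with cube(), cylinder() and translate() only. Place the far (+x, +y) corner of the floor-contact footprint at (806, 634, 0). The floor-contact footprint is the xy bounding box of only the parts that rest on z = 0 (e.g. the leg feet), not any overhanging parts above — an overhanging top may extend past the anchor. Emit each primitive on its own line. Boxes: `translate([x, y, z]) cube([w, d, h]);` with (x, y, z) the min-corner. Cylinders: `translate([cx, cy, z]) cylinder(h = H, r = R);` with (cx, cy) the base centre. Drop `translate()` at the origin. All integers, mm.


translate([632, 460, 0]) cylinder(h = 3868, r = 174);


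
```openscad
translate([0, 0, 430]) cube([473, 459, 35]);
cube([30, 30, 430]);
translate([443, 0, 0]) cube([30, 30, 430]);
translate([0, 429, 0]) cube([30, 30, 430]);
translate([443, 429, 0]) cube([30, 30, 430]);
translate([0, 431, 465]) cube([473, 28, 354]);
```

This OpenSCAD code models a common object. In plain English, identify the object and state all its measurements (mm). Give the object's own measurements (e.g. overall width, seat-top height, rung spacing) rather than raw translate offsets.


A chair. The seat is a 473×459×35 mm slab with its top at z = 465 mm, on four 30×30 mm corner legs (flush with the seat edges, standing on z = 0). A flat backrest 28 mm thick, 354 mm tall, spans the full seat width and rises from the seat top along its +y edge, rear face flush with the rear of the seat.


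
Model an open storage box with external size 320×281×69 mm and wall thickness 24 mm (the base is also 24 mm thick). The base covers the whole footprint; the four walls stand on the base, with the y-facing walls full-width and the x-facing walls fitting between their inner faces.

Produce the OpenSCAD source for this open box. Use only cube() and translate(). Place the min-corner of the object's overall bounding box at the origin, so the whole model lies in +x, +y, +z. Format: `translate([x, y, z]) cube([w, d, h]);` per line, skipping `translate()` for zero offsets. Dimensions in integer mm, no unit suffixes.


cube([320, 281, 24]);
translate([0, 0, 24]) cube([320, 24, 45]);
translate([0, 257, 24]) cube([320, 24, 45]);
translate([0, 24, 24]) cube([24, 233, 45]);
translate([296, 24, 24]) cube([24, 233, 45]);


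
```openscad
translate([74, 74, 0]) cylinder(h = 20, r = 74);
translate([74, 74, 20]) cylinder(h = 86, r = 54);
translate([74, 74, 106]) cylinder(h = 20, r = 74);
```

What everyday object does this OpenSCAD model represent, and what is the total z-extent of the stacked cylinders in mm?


A spool. The overall height is 126 mm.

Three coaxial cylinders, large–small–large — a spool. Two 20 mm flanges and a 86 mm core give 20 + 86 + 20 = 126 mm.


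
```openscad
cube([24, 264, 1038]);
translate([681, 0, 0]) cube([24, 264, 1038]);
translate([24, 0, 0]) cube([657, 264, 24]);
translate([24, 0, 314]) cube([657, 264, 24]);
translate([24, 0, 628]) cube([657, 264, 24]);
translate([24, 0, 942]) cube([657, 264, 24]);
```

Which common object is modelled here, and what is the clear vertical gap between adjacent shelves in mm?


A bookshelf. The clear shelf gap is 290 mm.

Two tall side panels with 4 horizontal boards between them — a bookshelf. The first two shelf undersides are at z = 0 and z = 314; with shelf thickness 24, the clear gap is 314 − 0 − 24 = 290 mm.


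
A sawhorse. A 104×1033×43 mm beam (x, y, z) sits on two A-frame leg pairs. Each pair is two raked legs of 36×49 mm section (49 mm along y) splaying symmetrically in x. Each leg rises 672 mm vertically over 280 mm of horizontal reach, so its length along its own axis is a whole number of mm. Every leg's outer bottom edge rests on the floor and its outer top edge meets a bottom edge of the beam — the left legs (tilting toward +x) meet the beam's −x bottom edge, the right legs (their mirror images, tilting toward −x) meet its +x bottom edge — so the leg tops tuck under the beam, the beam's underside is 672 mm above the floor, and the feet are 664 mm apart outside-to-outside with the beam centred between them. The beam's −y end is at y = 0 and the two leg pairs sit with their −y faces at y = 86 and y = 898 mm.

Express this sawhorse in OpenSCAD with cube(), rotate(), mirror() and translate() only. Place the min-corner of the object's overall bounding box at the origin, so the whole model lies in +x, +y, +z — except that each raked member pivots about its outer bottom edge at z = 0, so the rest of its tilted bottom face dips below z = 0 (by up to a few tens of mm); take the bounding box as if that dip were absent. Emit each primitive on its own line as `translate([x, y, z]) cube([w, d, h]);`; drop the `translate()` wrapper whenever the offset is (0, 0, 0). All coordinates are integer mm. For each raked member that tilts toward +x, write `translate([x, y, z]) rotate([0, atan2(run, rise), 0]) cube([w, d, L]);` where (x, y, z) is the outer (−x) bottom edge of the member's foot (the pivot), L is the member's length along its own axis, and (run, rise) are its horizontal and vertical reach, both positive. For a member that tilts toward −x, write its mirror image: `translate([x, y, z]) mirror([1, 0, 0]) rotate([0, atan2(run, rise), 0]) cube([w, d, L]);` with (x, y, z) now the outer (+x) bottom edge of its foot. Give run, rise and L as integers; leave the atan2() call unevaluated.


translate([280, 0, 672]) cube([104, 1033, 43]);
translate([0, 86, 0]) rotate([0, atan2(280, 672), 0]) cube([36, 49, 728]);
translate([664, 86, 0]) mirror([1, 0, 0]) rotate([0, atan2(280, 672), 0]) cube([36, 49, 728]);
translate([0, 898, 0]) rotate([0, atan2(280, 672), 0]) cube([36, 49, 728]);
translate([664, 898, 0]) mirror([1, 0, 0]) rotate([0, atan2(280, 672), 0]) cube([36, 49, 728]);


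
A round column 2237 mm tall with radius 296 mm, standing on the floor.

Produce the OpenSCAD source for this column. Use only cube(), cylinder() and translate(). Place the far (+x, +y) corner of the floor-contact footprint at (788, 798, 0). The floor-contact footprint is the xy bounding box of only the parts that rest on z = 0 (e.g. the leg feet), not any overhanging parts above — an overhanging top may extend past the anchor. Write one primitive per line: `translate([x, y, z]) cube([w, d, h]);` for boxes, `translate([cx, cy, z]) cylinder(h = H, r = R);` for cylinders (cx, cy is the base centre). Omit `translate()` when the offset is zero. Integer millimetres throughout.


translate([492, 502, 0]) cylinder(h = 2237, r = 296);


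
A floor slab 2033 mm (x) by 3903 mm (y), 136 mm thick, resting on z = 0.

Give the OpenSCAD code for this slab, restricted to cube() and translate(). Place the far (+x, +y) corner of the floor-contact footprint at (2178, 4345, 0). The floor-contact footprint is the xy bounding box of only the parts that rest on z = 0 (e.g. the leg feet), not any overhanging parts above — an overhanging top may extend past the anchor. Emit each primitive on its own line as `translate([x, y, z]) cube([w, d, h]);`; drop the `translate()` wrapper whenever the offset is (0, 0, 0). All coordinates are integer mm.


translate([145, 442, 0]) cube([2033, 3903, 136]);


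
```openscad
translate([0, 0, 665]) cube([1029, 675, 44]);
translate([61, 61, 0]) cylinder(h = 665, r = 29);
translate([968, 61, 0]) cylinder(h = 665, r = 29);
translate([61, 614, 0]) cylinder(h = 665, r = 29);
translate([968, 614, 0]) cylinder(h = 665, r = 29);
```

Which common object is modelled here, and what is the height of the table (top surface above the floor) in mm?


A table. The table height is 709 mm.

A 1029×675×44 slab sits at z = 665 on four Ø58 mm round legs — a table. The top surface is at 665 + 44 = 709 mm.


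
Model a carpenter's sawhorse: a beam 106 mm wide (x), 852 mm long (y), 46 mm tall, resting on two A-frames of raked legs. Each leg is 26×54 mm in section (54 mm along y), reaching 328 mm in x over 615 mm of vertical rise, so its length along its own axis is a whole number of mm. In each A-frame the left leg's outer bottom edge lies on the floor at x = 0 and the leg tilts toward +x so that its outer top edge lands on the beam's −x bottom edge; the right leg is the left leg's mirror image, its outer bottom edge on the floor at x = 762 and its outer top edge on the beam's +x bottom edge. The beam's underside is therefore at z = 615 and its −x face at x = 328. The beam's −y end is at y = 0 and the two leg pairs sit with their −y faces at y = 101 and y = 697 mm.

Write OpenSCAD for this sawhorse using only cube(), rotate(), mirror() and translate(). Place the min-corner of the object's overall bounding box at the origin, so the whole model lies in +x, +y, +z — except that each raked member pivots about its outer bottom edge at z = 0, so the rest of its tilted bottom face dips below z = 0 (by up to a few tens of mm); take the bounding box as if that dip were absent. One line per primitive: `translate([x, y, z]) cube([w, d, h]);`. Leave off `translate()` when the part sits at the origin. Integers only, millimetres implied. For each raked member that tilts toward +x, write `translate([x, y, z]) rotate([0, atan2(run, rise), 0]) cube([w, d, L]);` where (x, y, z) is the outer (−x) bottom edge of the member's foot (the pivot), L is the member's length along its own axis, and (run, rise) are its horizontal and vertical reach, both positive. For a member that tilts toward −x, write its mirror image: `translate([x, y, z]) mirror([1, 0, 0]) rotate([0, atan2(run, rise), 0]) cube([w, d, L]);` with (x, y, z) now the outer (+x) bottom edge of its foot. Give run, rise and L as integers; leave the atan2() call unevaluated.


translate([328, 0, 615]) cube([106, 852, 46]);
translate([0, 101, 0]) rotate([0, atan2(328, 615), 0]) cube([26, 54, 697]);
translate([762, 101, 0]) mirror([1, 0, 0]) rotate([0, atan2(328, 615), 0]) cube([26, 54, 697]);
translate([0, 697, 0]) rotate([0, atan2(328, 615), 0]) cube([26, 54, 697]);
translate([762, 697, 0]) mirror([1, 0, 0]) rotate([0, atan2(328, 615), 0]) cube([26, 54, 697]);


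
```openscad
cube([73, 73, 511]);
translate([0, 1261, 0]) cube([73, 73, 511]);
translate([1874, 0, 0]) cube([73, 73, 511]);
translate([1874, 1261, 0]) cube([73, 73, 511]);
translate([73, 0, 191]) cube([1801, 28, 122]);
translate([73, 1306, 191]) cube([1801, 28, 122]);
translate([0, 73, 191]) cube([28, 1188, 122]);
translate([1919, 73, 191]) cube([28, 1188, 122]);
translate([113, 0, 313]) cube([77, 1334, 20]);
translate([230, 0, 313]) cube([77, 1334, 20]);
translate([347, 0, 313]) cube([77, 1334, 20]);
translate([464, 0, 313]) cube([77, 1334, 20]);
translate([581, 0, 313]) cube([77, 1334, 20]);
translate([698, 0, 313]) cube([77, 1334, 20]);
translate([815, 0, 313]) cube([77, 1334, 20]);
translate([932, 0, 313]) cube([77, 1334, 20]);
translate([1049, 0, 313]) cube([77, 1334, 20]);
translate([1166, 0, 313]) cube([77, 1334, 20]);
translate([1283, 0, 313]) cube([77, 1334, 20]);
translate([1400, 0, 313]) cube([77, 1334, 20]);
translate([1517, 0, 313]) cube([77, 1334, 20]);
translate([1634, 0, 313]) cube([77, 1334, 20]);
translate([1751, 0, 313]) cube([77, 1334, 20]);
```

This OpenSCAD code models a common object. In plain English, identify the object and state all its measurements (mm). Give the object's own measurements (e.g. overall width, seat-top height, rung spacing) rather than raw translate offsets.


A bed frame 1947 mm long (x) by 1334 mm wide (y). Four 73×73 mm corner posts, 511 mm tall, at the corners of the footprint. Four rails of 28 mm thickness and 122 mm height run between adjacent posts with their undersides at z = 191 mm, their outer faces flush with the outside of the frame (the two x-running rails run between the posts' inner faces; the two y-running rails run between the posts' inner faces). 15 slats, each 77 mm wide (x) and 20 mm thick, lie across the top of the two x-running rails, running the full 1334 mm width of the frame in y; along x they sit between the end posts with a 40 mm gap after the −x posts and between neighbouring slats, leaving 46 mm before the +x posts.


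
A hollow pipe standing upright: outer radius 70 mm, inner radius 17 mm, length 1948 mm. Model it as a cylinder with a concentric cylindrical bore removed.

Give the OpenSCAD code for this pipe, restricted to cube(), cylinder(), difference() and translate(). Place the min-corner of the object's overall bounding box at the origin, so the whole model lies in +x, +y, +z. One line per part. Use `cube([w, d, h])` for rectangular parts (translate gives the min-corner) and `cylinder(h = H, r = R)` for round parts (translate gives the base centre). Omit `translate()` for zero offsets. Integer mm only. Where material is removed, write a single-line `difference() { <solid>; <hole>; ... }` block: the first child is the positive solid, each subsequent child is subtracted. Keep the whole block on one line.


difference() { translate([70, 70, 0]) cylinder(h = 1948, r = 70); translate([70, 70, 0]) cylinder(h = 1948, r = 17); }


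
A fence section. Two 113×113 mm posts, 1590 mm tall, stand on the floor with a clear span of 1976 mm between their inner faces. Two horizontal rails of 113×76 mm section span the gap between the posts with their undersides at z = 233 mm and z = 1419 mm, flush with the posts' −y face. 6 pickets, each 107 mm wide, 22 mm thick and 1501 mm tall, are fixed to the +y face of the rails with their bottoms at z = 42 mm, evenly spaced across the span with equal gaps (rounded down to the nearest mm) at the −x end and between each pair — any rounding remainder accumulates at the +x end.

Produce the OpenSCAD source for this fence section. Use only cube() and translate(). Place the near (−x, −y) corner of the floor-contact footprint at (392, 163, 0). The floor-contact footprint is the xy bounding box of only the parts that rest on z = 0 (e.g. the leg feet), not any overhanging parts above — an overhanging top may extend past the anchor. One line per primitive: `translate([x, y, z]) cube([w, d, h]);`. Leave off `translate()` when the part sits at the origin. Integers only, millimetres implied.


translate([392, 163, 0]) cube([113, 113, 1590]);
translate([2481, 163, 0]) cube([113, 113, 1590]);
translate([505, 163, 233]) cube([1976, 113, 76]);
translate([505, 163, 1419]) cube([1976, 113, 76]);
translate([695, 276, 42]) cube([107, 22, 1501]);
translate([992, 276, 42]) cube([107, 22, 1501]);
translate([1289, 276, 42]) cube([107, 22, 1501]);
translate([1586, 276, 42]) cube([107, 22, 1501]);
translate([1883, 276, 42]) cube([107, 22, 1501]);
translate([2180, 276, 42]) cube([107, 22, 1501]);


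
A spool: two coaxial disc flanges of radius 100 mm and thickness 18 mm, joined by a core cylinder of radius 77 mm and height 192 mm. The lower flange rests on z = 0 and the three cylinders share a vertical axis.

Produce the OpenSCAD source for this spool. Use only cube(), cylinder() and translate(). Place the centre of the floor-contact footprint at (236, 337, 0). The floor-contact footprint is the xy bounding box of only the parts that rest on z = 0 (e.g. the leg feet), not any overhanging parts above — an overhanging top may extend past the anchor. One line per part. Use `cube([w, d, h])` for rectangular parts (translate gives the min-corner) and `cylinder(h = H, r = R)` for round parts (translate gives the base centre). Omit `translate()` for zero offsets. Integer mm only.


translate([236, 337, 0]) cylinder(h = 18, r = 100);
translate([236, 337, 18]) cylinder(h = 192, r = 77);
translate([236, 337, 210]) cylinder(h = 18, r = 100);


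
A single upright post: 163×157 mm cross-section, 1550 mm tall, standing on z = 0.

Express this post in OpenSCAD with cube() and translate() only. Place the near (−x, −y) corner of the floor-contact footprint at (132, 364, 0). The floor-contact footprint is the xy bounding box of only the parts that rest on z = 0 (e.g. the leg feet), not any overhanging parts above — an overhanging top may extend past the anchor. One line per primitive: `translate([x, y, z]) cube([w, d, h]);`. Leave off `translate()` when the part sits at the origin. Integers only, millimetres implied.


translate([132, 364, 0]) cube([163, 157, 1550]);


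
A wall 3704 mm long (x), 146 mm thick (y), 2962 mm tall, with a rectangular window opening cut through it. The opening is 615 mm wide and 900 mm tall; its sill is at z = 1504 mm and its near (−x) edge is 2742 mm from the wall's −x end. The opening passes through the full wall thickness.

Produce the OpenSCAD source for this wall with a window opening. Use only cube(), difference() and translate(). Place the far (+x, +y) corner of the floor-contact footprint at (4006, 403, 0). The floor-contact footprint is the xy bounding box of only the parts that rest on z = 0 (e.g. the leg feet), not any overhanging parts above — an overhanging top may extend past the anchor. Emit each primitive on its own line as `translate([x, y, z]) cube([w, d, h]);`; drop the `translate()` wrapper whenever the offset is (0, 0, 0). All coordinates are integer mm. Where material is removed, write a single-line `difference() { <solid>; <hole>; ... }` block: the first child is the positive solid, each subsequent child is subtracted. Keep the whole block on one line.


difference() { translate([302, 257, 0]) cube([3704, 146, 2962]); translate([3044, 257, 1504]) cube([615, 146, 900]); }


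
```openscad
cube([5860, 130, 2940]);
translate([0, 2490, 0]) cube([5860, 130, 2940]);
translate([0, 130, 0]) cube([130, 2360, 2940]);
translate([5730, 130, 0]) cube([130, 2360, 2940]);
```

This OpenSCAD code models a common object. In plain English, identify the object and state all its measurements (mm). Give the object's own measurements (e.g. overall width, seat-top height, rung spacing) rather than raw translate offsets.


The wall frame of a small rectangular building: four walls, each 2940 mm tall and 130 mm thick, enclosing a footprint 5860 mm (x) by 2620 mm (y) outside-to-outside, with no floor or roof. The front and back walls (the −y and +y sides) span the full width; the two side walls fit between them.


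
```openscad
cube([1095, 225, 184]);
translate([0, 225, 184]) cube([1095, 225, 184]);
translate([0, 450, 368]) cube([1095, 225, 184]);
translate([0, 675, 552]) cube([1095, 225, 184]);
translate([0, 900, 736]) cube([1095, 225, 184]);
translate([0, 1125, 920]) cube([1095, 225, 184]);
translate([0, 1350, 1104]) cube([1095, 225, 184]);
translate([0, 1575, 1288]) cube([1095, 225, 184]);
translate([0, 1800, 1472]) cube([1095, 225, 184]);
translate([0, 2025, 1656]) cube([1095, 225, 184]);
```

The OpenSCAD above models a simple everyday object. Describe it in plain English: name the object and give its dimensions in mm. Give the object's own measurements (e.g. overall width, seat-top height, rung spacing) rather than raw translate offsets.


A straight staircase of 10 solid steps. Each step is 1095 mm wide (x), 225 mm deep (y, the going) and 184 mm tall (the rise). The first step rests on the floor; each subsequent step sits one going further in +y and one rise higher in +z, directly behind and above the previous step with no overlap.


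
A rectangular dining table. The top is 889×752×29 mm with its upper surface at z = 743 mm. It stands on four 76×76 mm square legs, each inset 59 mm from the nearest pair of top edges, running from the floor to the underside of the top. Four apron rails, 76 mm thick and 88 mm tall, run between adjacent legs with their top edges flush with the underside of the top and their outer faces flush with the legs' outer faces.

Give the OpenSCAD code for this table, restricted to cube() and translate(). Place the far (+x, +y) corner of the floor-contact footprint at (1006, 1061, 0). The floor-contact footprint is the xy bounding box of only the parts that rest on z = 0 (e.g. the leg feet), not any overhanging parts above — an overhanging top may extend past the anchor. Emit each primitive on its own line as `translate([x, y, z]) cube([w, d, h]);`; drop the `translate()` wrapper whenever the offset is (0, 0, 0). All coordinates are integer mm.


translate([176, 368, 714]) cube([889, 752, 29]);
translate([235, 427, 0]) cube([76, 76, 714]);
translate([930, 427, 0]) cube([76, 76, 714]);
translate([235, 985, 0]) cube([76, 76, 714]);
translate([930, 985, 0]) cube([76, 76, 714]);
translate([311, 427, 626]) cube([619, 76, 88]);
translate([311, 985, 626]) cube([619, 76, 88]);
translate([235, 503, 626]) cube([76, 482, 88]);
translate([930, 503, 626]) cube([76, 482, 88]);


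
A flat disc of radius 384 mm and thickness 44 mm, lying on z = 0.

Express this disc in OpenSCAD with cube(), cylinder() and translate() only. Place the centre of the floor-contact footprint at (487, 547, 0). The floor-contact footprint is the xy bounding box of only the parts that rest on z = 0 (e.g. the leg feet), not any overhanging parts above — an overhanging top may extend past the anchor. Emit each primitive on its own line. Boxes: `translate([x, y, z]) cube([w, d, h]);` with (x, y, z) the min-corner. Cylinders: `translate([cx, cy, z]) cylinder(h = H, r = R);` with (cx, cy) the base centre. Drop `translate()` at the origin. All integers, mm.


translate([487, 547, 0]) cylinder(h = 44, r = 384);


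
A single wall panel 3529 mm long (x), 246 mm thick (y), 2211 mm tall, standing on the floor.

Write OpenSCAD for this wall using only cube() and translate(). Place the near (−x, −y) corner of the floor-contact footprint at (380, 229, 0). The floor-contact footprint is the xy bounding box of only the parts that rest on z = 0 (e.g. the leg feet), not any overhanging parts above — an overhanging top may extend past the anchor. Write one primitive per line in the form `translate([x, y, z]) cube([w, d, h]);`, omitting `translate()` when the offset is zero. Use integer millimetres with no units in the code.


translate([380, 229, 0]) cube([3529, 246, 2211]);


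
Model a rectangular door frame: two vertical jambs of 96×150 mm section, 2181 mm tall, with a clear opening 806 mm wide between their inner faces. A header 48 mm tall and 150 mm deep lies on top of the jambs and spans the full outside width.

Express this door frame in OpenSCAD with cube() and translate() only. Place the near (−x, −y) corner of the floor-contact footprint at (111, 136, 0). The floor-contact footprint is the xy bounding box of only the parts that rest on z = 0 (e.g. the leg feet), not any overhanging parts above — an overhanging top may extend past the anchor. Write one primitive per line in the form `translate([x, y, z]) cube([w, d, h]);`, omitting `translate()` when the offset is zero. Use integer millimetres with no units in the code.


translate([111, 136, 0]) cube([96, 150, 2181]);
translate([1013, 136, 0]) cube([96, 150, 2181]);
translate([111, 136, 2181]) cube([998, 150, 48]);


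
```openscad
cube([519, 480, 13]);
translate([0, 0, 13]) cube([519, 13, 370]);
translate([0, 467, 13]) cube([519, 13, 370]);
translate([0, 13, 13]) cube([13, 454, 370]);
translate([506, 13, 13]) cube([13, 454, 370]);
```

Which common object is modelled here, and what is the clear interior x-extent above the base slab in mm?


An open box. The internal width is 493 mm.

A 519×480 base slab with four walls standing on it — an open box. The base is 519 mm wide and the walls are 13 mm thick, so the internal width is 519 − 2 × 13 = 493 mm.


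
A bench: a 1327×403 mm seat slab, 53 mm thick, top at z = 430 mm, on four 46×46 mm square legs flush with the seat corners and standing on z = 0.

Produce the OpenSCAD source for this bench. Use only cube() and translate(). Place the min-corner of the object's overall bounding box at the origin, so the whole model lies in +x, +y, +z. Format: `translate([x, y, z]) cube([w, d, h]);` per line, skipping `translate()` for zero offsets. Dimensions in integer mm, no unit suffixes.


translate([0, 0, 377]) cube([1327, 403, 53]);
cube([46, 46, 377]);
translate([0, 357, 0]) cube([46, 46, 377]);
translate([1281, 0, 0]) cube([46, 46, 377]);
translate([1281, 357, 0]) cube([46, 46, 377]);


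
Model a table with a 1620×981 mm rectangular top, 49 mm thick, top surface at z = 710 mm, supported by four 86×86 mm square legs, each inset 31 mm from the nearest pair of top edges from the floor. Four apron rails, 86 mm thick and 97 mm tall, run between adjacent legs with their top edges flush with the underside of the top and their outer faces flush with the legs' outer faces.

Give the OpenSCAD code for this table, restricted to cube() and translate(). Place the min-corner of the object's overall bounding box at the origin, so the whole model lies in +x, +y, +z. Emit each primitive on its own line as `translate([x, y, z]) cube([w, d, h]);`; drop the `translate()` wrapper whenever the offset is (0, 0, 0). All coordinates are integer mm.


// leg_h = 710 - 49 = 661
// apron z = 661 - 97 = 564
translate([0, 0, 661]) cube([1620, 981, 49]);
translate([31, 31, 0]) cube([86, 86, 661]);
translate([1503, 31, 0]) cube([86, 86, 661]);
translate([31, 864, 0]) cube([86, 86, 661]);
translate([1503, 864, 0]) cube([86, 86, 661]);
translate([117, 31, 564]) cube([1386, 86, 97]);
translate([117, 864, 564]) cube([1386, 86, 97]);
translate([31, 117, 564]) cube([86, 747, 97]);
translate([1503, 117, 564]) cube([86, 747, 97]);


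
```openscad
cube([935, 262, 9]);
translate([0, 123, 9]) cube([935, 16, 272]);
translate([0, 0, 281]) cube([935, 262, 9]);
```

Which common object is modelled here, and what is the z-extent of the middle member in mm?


An I-beam. The web height is 272 mm.

Two wide flanges with a thin centred web — an I-beam. Overall 290 mm minus two 9 mm flanges gives a web of 290 − 2·9 = 272 mm.


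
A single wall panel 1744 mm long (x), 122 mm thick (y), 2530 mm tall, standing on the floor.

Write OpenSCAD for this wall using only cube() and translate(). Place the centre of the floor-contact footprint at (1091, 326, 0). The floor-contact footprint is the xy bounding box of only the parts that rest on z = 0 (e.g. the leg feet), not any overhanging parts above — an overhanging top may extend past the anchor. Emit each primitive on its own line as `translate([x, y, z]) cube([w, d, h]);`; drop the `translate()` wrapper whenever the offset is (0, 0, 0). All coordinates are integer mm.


translate([219, 265, 0]) cube([1744, 122, 2530]);


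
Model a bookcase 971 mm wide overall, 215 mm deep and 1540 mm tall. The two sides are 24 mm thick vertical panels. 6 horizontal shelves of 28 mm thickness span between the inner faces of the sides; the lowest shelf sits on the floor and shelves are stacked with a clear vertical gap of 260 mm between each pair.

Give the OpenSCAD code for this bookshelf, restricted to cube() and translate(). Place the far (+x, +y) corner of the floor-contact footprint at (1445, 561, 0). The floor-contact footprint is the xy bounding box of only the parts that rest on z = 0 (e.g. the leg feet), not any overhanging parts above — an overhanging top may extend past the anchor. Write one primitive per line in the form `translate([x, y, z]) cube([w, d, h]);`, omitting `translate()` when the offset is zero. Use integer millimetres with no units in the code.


translate([474, 346, 0]) cube([24, 215, 1540]);
translate([1421, 346, 0]) cube([24, 215, 1540]);
translate([498, 346, 0]) cube([923, 215, 28]);
translate([498, 346, 288]) cube([923, 215, 28]);
translate([498, 346, 576]) cube([923, 215, 28]);
translate([498, 346, 864]) cube([923, 215, 28]);
translate([498, 346, 1152]) cube([923, 215, 28]);
translate([498, 346, 1440]) cube([923, 215, 28]);


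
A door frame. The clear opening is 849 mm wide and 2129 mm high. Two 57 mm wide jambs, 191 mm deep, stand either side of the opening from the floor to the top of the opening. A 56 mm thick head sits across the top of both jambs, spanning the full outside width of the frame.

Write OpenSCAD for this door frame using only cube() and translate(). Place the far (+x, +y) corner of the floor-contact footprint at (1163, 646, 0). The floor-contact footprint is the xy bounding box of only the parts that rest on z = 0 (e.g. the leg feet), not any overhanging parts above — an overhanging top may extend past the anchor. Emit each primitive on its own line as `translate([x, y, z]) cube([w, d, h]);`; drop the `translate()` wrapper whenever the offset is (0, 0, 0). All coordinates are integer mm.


translate([200, 455, 0]) cube([57, 191, 2129]);
translate([1106, 455, 0]) cube([57, 191, 2129]);
translate([200, 455, 2129]) cube([963, 191, 56]);


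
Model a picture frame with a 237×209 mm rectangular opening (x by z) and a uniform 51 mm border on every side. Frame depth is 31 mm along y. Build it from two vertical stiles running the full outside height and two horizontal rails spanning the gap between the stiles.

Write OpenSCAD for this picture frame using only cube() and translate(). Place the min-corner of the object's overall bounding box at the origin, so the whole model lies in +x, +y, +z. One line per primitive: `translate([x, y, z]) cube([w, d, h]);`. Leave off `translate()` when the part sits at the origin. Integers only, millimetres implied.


cube([51, 31, 311]);
translate([288, 0, 0]) cube([51, 31, 311]);
translate([51, 0, 0]) cube([237, 31, 51]);
translate([51, 0, 260]) cube([237, 31, 51]);


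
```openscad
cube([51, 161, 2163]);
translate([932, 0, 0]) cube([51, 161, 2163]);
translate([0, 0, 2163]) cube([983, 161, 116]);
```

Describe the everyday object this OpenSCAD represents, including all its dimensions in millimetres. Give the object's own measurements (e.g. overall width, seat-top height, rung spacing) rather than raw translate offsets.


A door frame. The clear opening is 881 mm wide and 2163 mm high. Two 51 mm wide jambs, 161 mm deep, stand either side of the opening from the floor to the top of the opening. A 116 mm thick head sits across the top of both jambs, spanning the full outside width of the frame.


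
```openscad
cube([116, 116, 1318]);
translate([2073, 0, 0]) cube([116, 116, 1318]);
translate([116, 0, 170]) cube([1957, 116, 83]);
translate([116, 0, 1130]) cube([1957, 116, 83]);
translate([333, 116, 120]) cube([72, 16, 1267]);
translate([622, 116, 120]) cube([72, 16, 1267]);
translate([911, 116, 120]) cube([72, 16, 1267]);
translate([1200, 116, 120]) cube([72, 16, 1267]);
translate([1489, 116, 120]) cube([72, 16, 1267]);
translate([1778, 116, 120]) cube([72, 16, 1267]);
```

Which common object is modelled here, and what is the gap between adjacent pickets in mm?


A fence section. The picket gap is 217 mm.

Two posts, two rails, 6 pickets — a fence section. Span 1957 mm holds 6 pickets of 72 mm with 7 equal gaps: ⌊(1957 − 6·72) / 7⌋ = 217 mm.


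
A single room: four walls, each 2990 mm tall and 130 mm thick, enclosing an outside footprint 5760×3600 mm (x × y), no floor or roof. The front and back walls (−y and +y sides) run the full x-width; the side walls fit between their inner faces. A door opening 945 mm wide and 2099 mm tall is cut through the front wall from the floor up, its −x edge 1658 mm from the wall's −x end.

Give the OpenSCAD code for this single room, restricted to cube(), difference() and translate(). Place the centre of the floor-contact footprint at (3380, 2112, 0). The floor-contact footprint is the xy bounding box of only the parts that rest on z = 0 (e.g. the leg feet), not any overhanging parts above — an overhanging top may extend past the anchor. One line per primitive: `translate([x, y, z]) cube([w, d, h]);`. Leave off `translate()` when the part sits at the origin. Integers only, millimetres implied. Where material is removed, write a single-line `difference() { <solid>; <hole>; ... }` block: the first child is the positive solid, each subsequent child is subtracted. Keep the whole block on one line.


difference() { translate([500, 312, 0]) cube([5760, 130, 2990]); translate([2158, 312, 0]) cube([945, 130, 2099]); }
translate([500, 3782, 0]) cube([5760, 130, 2990]);
translate([500, 442, 0]) cube([130, 3340, 2990]);
translate([6130, 442, 0]) cube([130, 3340, 2990]);


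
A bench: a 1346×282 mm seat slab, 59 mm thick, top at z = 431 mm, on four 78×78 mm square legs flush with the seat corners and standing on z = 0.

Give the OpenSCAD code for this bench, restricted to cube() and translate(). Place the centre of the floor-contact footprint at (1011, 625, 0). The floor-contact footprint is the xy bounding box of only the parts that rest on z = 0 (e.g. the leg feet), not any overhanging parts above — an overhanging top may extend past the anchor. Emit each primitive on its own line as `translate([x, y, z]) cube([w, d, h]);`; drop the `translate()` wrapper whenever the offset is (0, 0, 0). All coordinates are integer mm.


// leg_h = 431 − 59 = 372
translate([338, 484, 372]) cube([1346, 282, 59]);
translate([338, 484, 0]) cube([78, 78, 372]);
translate([338, 688, 0]) cube([78, 78, 372]);
translate([1606, 484, 0]) cube([78, 78, 372]);
translate([1606, 688, 0]) cube([78, 78, 372]);


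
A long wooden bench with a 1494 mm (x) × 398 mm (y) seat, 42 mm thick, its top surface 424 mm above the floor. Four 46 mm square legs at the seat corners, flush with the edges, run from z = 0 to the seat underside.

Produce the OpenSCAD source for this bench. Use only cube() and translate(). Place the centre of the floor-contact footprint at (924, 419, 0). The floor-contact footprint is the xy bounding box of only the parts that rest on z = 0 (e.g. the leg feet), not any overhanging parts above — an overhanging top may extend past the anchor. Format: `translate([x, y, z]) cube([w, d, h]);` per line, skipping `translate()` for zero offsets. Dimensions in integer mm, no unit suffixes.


translate([177, 220, 382]) cube([1494, 398, 42]);
translate([177, 220, 0]) cube([46, 46, 382]);
translate([177, 572, 0]) cube([46, 46, 382]);
translate([1625, 220, 0]) cube([46, 46, 382]);
translate([1625, 572, 0]) cube([46, 46, 382]);


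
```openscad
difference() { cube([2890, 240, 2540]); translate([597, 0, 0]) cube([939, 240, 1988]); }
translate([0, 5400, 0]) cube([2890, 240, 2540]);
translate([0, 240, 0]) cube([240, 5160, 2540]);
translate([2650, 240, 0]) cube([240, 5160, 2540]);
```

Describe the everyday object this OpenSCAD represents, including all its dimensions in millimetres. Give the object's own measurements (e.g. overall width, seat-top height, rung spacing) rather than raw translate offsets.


A single room: four walls, each 2540 mm tall and 240 mm thick, enclosing an outside footprint 2890×5640 mm (x × y), no floor or roof. The front and back walls (−y and +y sides) run the full x-width; the side walls fit between their inner faces. A door opening 939 mm wide and 1988 mm tall is cut through the front wall from the floor up, its −x edge 597 mm from the wall's −x end.


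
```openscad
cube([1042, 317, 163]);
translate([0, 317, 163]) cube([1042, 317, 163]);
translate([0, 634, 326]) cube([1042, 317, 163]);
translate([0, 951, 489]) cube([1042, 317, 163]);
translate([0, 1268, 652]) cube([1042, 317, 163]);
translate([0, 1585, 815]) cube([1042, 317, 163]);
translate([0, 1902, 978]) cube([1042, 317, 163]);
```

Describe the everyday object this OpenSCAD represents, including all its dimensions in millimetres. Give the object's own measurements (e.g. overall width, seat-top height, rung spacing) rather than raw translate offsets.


A straight staircase of 7 solid steps. Each step is 1042 mm wide (x), 317 mm deep (y, the going) and 163 mm tall (the rise). The first step rests on the floor; each subsequent step sits one going further in +y and one rise higher in +z, directly behind and above the previous step with no overlap.


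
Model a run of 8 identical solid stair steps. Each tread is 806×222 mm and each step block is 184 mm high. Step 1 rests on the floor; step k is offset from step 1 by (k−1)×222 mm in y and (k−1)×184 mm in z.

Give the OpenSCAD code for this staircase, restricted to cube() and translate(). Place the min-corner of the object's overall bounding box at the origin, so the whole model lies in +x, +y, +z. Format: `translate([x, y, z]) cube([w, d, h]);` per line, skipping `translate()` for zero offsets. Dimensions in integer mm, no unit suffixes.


cube([806, 222, 184]);
translate([0, 222, 184]) cube([806, 222, 184]);
translate([0, 444, 368]) cube([806, 222, 184]);
translate([0, 666, 552]) cube([806, 222, 184]);
translate([0, 888, 736]) cube([806, 222, 184]);
translate([0, 1110, 920]) cube([806, 222, 184]);
translate([0, 1332, 1104]) cube([806, 222, 184]);
translate([0, 1554, 1288]) cube([806, 222, 184]);


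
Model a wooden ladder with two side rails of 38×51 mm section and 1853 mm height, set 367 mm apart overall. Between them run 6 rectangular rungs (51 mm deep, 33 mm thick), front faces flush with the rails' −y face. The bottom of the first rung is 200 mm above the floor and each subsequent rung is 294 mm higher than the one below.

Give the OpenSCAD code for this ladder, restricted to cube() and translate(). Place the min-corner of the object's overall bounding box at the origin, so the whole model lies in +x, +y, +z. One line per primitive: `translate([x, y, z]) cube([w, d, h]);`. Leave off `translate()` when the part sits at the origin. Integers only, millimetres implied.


cube([38, 51, 1853]);
translate([329, 0, 0]) cube([38, 51, 1853]);
translate([38, 0, 200]) cube([291, 51, 33]);
translate([38, 0, 494]) cube([291, 51, 33]);
translate([38, 0, 788]) cube([291, 51, 33]);
translate([38, 0, 1082]) cube([291, 51, 33]);
translate([38, 0, 1376]) cube([291, 51, 33]);
translate([38, 0, 1670]) cube([291, 51, 33]);


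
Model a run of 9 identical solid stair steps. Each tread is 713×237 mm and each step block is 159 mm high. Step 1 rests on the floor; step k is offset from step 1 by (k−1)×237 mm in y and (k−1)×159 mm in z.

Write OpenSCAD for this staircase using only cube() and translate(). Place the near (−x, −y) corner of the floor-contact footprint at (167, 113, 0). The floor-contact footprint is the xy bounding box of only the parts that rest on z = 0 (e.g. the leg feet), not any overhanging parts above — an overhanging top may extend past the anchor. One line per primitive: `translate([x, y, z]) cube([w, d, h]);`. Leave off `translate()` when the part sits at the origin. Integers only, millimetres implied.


translate([167, 113, 0]) cube([713, 237, 159]);
translate([167, 350, 159]) cube([713, 237, 159]);
translate([167, 587, 318]) cube([713, 237, 159]);
translate([167, 824, 477]) cube([713, 237, 159]);
translate([167, 1061, 636]) cube([713, 237, 159]);
translate([167, 1298, 795]) cube([713, 237, 159]);
translate([167, 1535, 954]) cube([713, 237, 159]);
translate([167, 1772, 1113]) cube([713, 237, 159]);
translate([167, 2009, 1272]) cube([713, 237, 159]);
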